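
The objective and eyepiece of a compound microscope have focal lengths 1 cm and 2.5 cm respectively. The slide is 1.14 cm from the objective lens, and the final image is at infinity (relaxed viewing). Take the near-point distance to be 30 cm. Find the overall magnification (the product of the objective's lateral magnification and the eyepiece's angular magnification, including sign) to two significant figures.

Objective: 1/d_i = 1/f_obj - 1/d_o = 1/1 - 1/1.14 = 0.12281 cm^-1, so d_i = 8.143 cm.
m_obj = -d_i/d_o = -8.143/1.14 = -7.143.
Eyepiece angular magnification (image at infinity): M_eye = D/f_e = 30/2.5 = 12.000.
Overall M = m_obj x M_eye = (-7.143)(12.000) = -85.71.

-86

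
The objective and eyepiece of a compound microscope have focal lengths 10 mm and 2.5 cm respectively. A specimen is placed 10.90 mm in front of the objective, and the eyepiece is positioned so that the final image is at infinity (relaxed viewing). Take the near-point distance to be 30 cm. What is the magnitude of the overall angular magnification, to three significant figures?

133

Convert to cm: f_obj = 10 mm = 1 cm; d_o = 10.90 mm = 1.09 cm.
Objective: 1/d_i = 1/f_obj - 1/d_o = 1/1 - 1/1.09 = 0.08257 cm^-1, so d_i = 12.111 cm.
m_obj = -d_i/d_o = -12.111/1.09 = -11.111.
Eyepiece angular magnification (image at infinity): M_eye = D/f_e = 30/2.5 = 12.000.
Overall M = m_obj x M_eye = (-11.111)(12.000) = -133.33.
|M| = 133.33.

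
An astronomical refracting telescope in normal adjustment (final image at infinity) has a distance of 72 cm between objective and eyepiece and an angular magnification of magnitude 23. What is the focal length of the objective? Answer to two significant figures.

In normal adjustment the tube length equals f_obj + f_eye and |M| = f_obj/f_eye.
So f_obj = 23 f_eye and 23 f_eye + f_eye = 72 cm, giving f_eye = 72/24 = 3.000 cm and f_obj = 69.000 cm.

69 cm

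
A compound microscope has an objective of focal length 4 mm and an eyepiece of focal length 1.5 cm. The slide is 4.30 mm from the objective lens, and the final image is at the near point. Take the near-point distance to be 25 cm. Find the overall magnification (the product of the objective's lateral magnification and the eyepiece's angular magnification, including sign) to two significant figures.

-240

Convert to cm: f_obj = 4 mm = 0.4 cm; d_o = 4.30 mm = 0.43 cm.
Objective: 1/d_i = 1/f_obj - 1/d_o = 1/0.4 - 1/0.43 = 0.17442 cm^-1, so d_i = 5.733 cm.
m_obj = -d_i/d_o = -5.733/0.43 = -13.333.
Eyepiece angular magnification (image at near point): M_eye = 1 + D/f_e = 1 + 25/1.5 = 17.667.
Overall M = m_obj x M_eye = (-13.333)(17.667) = -235.56.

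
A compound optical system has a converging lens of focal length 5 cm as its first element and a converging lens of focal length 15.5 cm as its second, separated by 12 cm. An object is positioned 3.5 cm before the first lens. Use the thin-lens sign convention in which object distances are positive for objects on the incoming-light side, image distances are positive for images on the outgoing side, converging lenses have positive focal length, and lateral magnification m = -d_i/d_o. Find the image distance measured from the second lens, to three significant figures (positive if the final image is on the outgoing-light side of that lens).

44.9 cm

Applying the thin-lens equation to the first lens, 1/5 = 1/3.5 + 1/d_i1, which gives d_i1 = -11.667 cm.
The intermediate image is virtual, 11.667 cm to the left of lens 1, so d_o2 = L - d_i1 = 12 - (-11.667) = 23.667 cm.
Applying the thin-lens equation again with f_2 = 15.5 cm and d_o2 = 23.667 cm gives d_i2 = 44.918 cm.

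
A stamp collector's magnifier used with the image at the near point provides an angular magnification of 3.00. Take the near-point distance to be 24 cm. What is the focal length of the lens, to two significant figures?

12 cm

For the image at the near point, M = 1 + D/f.
f = D/(M - 1) = 24/(3.0 - 1) = 12.000 cm.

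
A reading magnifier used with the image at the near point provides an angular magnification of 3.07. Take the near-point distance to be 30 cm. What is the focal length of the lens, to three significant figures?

14.5 cm

For the image at the near point, M = 1 + D/f.
f = D/(M - 1) = 30/(3.07 - 1) = 14.493 cm.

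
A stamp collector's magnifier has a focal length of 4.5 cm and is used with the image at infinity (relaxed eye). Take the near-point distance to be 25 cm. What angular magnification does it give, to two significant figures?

5.6

M = D/f = 25/4.5 = 5.556.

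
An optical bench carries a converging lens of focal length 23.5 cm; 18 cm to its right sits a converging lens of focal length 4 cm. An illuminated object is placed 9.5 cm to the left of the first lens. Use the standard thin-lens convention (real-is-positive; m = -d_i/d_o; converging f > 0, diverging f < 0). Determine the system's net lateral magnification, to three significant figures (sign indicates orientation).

Applying the thin-lens equation to the first lens, 1/23.5 = 1/9.5 + 1/d_i1, which gives d_i1 = -15.946 cm.
Its lateral magnification is m_1 = -d_i1/d_o1 = -(-15.946)/9.5 = 1.6786.
With d_i1 < 0 the first image is virtual and lies on the object side; the object distance for lens 2 is d_o2 = 18 - (-15.946) = 33.946 cm.
Applying the thin-lens equation again with f_2 = 4 cm and d_o2 = 33.946 cm gives d_i2 = 4.534 cm.
m_2 = -(4.534)/(33.946) = -0.1336.
The system's lateral magnification is m_1 m_2 = (1.6786)(-0.1336) = -0.2242.

-0.224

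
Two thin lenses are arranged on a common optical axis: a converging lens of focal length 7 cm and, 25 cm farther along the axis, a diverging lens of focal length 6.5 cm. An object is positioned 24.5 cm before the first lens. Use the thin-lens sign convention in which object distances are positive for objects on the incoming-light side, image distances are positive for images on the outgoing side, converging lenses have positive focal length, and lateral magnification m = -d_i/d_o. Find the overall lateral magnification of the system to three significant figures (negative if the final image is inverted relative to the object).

-0.120

First lens: d_i1 = 1/(1/7 - 1/24.5) = 9.800 cm.
m_1 = -(9.800)/24.5 = -0.4000.
That image sits 15.200 cm in front of the second lens, so d_o2 = 15.200 cm.
Second lens: d_i2 = 1/(1/(-6.5) - 1/(15.200)) = -4.553 cm.
m_2 = -(-4.553)/(15.200) = 0.2995.
The system's lateral magnification is m_1 m_2 = (-0.4000)(0.2995) = -0.1198.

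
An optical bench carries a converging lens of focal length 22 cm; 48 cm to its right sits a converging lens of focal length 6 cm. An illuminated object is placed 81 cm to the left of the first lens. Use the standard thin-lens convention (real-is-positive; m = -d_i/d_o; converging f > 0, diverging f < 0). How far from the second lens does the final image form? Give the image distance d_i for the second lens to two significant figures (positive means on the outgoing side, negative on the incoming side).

9.1 cm

First lens: d_i1 = 1/(1/22 - 1/81) = 30.203 cm.
The intermediate image is 30.203 cm to the right of lens 1, so d_o2 = L - d_i1 = 48 - 30.203 = 17.797 cm.
Second lens: d_i2 = 1/(1/6 - 1/(17.797)) = 9.052 cm.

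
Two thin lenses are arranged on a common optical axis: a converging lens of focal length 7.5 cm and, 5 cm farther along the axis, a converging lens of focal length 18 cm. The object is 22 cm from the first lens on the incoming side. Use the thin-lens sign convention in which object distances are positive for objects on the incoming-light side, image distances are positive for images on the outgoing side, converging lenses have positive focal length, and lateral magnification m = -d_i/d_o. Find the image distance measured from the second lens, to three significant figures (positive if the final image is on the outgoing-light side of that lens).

Applying the thin-lens equation to the first lens, 1/7.5 = 1/22 + 1/d_i1, which gives d_i1 = 11.379 cm.
This image would form 11.379 cm past lens 1, i.e. 6.379 cm beyond lens 2, so it is a virtual object for lens 2: d_o2 = 5 - 11.379 = -6.379 cm.
Applying the thin-lens equation again with f_2 = 18 cm and d_o2 = -6.379 cm gives d_i2 = 4.710 cm.

4.71 cm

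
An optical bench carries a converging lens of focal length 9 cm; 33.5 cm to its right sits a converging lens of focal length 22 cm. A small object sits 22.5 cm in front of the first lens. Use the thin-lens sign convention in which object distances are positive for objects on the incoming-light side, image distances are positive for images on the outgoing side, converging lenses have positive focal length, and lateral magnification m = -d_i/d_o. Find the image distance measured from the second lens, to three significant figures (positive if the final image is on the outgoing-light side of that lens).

Applying the thin-lens equation to the first lens, 1/9 = 1/22.5 + 1/d_i1, which gives d_i1 = 15.000 cm.
Object distance for lens 2: d_o2 = 33.5 - 15.000 = 18.500 cm.
Applying the thin-lens equation again with f_2 = 22 cm and d_o2 = 18.500 cm gives d_i2 = -116.286 cm.

-116 cm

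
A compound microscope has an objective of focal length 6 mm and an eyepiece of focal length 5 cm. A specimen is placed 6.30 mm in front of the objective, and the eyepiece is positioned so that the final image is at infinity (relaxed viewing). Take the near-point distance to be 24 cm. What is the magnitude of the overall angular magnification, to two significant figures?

Convert to cm: f_obj = 6 mm = 0.6 cm; d_o = 6.30 mm = 0.63 cm.
Objective: 1/d_i = 1/f_obj - 1/d_o = 1/0.6 - 1/0.63 = 0.07937 cm^-1, so d_i = 12.600 cm.
m_obj = -d_i/d_o = -12.600/0.63 = -20.000.
Eyepiece angular magnification (image at infinity): M_eye = D/f_e = 24/5 = 4.800.
Overall M = m_obj x M_eye = (-20.000)(4.800) = -96.00.
|M| = 96.00.

96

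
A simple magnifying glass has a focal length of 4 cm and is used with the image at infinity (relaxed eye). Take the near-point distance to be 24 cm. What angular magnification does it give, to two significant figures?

6.0

M = D/f = 24/4 = 6.000.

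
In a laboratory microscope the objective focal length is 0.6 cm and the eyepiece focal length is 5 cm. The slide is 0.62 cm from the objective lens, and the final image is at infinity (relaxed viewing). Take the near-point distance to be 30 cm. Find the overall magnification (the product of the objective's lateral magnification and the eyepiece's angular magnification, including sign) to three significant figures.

Objective: 1/d_i = 1/f_obj - 1/d_o = 1/0.6 - 1/0.62 = 0.05376 cm^-1, so d_i = 18.600 cm.
m_obj = -d_i/d_o = -18.600/0.62 = -30.000.
Eyepiece angular magnification (image at infinity): M_eye = D/f_e = 30/5 = 6.000.
Overall M = m_obj x M_eye = (-30.000)(6.000) = -180.00.

-180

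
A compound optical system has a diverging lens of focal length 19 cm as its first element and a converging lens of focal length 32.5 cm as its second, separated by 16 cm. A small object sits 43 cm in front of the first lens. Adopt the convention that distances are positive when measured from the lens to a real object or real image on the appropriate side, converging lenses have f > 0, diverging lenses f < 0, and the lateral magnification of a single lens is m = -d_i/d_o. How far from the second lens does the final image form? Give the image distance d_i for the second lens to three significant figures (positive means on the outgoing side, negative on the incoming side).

Applying the thin-lens equation to the first lens, 1/(-19) = 1/43 + 1/d_i1, which gives d_i1 = -13.177 cm.
The intermediate image is virtual, 13.177 cm to the left of lens 1, so d_o2 = L - d_i1 = 16 - (-13.177) = 29.177 cm.
Applying the thin-lens equation again with f_2 = 32.5 cm and d_o2 = 29.177 cm gives d_i2 = -285.400 cm.

-285 cm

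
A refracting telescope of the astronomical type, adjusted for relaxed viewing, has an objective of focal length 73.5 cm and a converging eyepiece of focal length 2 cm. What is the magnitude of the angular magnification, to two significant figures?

37

|M| = f_obj/|f_eye| = 73.5/2 = 36.750.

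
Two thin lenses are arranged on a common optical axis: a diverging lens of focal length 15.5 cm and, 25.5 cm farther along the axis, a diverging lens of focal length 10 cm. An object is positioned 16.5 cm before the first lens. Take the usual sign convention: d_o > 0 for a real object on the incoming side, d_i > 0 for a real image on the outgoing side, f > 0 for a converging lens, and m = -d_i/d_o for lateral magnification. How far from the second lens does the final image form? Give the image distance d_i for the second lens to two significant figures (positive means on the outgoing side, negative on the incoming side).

Lens 1: 1/d_i1 = 1/f_1 - 1/d_o1 = 1/(-15.5) - 1/16.5 = -0.12512 cm^-1, so d_i1 = -7.992 cm.
With d_i1 < 0 the first image is virtual and lies on the object side; the object distance for lens 2 is d_o2 = 25.5 - (-7.992) = 33.492 cm.
Lens 2: 1/d_i2 = 1/f_2 - 1/d_o2 = 1/(-10) - 1/(33.492) = -0.12986 cm^-1, so d_i2 = -7.701 cm.

-7.7 cm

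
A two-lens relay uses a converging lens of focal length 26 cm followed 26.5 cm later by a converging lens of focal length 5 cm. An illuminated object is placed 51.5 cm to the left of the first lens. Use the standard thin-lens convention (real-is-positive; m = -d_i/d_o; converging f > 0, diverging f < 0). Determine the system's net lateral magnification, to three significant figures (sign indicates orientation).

Lens 1: 1/d_i1 = 1/f_1 - 1/d_o1 = 1/26 - 1/51.5 = 0.01904 cm^-1, so d_i1 = 52.510 cm.
m_1 = -(52.510)/51.5 = -1.0196.
This image would form 52.510 cm past lens 1, i.e. 26.010 cm beyond lens 2, so it is a virtual object for lens 2: d_o2 = 26.5 - 52.510 = -26.010 cm.
Lens 2: 1/d_i2 = 1/f_2 - 1/d_o2 = 1/5 - 1/(-26.010) = 0.23845 cm^-1, so d_i2 = 4.194 cm.
m_2 = -(4.194)/(-26.010) = 0.1612.
The system's lateral magnification is m_1 m_2 = (-1.0196)(0.1612) = -0.1644.

-0.164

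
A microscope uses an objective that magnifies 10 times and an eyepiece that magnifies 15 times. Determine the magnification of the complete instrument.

150

The overall magnification of a compound microscope is the product of the objective and eyepiece magnifications:
M = M_obj x M_eye = 10 x 15 = 150.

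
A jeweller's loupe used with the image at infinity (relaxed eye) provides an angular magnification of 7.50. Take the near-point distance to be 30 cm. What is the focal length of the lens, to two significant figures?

For the image at infinity, M = D/f.
f = D/M = 30/7.5 = 4.000 cm.

4.0 cm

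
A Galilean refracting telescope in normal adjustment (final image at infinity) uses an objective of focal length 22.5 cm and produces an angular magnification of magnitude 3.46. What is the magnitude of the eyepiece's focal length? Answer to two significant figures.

|M| = f_obj/|f_eye|, so |f_eye| = f_obj/|M| = 22.5/3.46 = 6.503 cm.
(The eyepiece is diverging, so its signed focal length is -6.503 cm.)

6.5 cm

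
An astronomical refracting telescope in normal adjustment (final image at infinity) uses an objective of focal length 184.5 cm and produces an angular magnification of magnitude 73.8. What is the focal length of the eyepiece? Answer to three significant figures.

|M| = f_obj/f_eye, so f_eye = f_obj/|M| = 184.5/73.8 = 2.500 cm.

2.50 cm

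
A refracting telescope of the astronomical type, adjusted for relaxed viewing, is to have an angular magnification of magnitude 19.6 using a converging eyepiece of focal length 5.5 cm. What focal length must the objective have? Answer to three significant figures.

|M| = f_obj/|f_eye|, so f_obj = |M| x |f_eye| = 19.6 x 5.5 = 107.800 cm.

108 cm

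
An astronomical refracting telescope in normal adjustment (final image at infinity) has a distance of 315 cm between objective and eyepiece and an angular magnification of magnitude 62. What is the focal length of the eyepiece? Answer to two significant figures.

In normal adjustment the tube length equals f_obj + f_eye and |M| = f_obj/f_eye.
So f_obj = 62 f_eye and 62 f_eye + f_eye = 315 cm, giving f_eye = 315/63 = 5.000 cm and f_obj = 310.000 cm.

5.0 cm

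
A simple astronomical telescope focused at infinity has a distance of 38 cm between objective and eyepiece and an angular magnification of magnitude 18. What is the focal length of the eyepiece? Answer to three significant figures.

2.00 cm

In normal adjustment the tube length equals f_obj + f_eye and |M| = f_obj/f_eye.
So f_obj = 18 f_eye and 18 f_eye + f_eye = 38 cm, giving f_eye = 38/19 = 2.000 cm and f_obj = 36.000 cm.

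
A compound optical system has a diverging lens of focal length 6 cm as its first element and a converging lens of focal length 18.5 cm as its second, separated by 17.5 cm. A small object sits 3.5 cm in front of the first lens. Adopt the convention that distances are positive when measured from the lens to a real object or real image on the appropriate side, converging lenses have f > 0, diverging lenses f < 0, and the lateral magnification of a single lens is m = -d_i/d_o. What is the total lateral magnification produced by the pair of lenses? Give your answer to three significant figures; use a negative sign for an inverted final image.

First lens: d_i1 = 1/(1/(-6) - 1/3.5) = -2.211 cm.
m_1 = -(-2.211)/3.5 = 0.6316.
With d_i1 < 0 the first image is virtual and lies on the object side; the object distance for lens 2 is d_o2 = 17.5 - (-2.211) = 19.711 cm.
Second lens: d_i2 = 1/(1/18.5 - 1/(19.711)) = 301.228 cm.
m_2 = -(301.228)/(19.711) = -15.2826.
Overall magnification: m = m_1 m_2 = -9.6522.

-9.65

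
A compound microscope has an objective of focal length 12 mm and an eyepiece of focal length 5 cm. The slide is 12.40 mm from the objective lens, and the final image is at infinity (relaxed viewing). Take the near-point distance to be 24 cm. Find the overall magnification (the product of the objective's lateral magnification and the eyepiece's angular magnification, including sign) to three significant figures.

Convert to cm: f_obj = 12 mm = 1.2 cm; d_o = 12.40 mm = 1.24 cm.
Objective: 1/d_i = 1/f_obj - 1/d_o = 1/1.2 - 1/1.24 = 0.02688 cm^-1, so d_i = 37.200 cm.
m_obj = -d_i/d_o = -37.200/1.24 = -30.000.
Eyepiece angular magnification (image at infinity): M_eye = D/f_e = 24/5 = 4.800.
Overall M = m_obj x M_eye = (-30.000)(4.800) = -144.00.

-144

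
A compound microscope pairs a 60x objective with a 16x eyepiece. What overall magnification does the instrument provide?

960

The overall magnification of a compound microscope is the product of the objective and eyepiece magnifications:
M = M_obj x M_eye = 60 x 16 = 960.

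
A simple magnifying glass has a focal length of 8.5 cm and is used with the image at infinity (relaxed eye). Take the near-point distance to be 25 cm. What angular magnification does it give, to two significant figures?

2.9

M = D/f = 25/8.5 = 2.941.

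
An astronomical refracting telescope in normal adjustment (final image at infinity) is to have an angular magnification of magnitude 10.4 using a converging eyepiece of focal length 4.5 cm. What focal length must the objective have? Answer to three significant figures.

|M| = f_obj/|f_eye|, so f_obj = |M| x |f_eye| = 10.4 x 4.5 = 46.800 cm.

46.8 cm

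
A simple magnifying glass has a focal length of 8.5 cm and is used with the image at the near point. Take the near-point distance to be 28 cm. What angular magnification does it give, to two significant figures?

M = 1 + D/f = 1 + 28/8.5 = 4.294.

4.3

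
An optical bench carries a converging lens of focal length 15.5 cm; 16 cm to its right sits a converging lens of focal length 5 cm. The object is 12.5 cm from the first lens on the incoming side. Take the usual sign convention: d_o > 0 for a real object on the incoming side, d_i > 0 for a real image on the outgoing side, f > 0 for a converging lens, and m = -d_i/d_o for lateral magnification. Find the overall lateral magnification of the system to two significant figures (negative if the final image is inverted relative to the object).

Lens 1: 1/d_i1 = 1/f_1 - 1/d_o1 = 1/15.5 - 1/12.5 = -0.01548 cm^-1, so d_i1 = -64.583 cm.
m_1 = -(-64.583)/12.5 = 5.1667.
The intermediate image is virtual, 64.583 cm to the left of lens 1, so d_o2 = L - d_i1 = 16 - (-64.583) = 80.583 cm.
Lens 2: 1/d_i2 = 1/f_2 - 1/d_o2 = 1/5 - 1/(80.583) = 0.18759 cm^-1, so d_i2 = 5.331 cm.
m_2 = -(5.331)/(80.583) = -0.0662.
Overall magnification: m = m_1 m_2 = -0.3418.

-0.34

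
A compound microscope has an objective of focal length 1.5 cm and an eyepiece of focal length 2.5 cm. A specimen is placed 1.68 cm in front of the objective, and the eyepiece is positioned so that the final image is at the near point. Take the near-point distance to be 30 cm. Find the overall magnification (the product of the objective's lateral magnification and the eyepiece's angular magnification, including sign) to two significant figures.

-110

Objective: 1/d_i = 1/f_obj - 1/d_o = 1/1.5 - 1/1.68 = 0.07143 cm^-1, so d_i = 14.000 cm.
m_obj = -d_i/d_o = -14.000/1.68 = -8.333.
Eyepiece angular magnification (image at near point): M_eye = 1 + D/f_e = 1 + 30/2.5 = 13.000.
Overall M = m_obj x M_eye = (-8.333)(13.000) = -108.33.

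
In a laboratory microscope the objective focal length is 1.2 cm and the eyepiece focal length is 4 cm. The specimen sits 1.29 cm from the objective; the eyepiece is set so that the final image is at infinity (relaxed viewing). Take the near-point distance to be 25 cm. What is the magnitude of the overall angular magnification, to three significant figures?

Objective: 1/d_i = 1/f_obj - 1/d_o = 1/1.2 - 1/1.29 = 0.05814 cm^-1, so d_i = 17.200 cm.
m_obj = -d_i/d_o = -17.200/1.29 = -13.333.
Eyepiece angular magnification (image at infinity): M_eye = D/f_e = 25/4 = 6.250.
Overall M = m_obj x M_eye = (-13.333)(6.250) = -83.33.
|M| = 83.33.

83.3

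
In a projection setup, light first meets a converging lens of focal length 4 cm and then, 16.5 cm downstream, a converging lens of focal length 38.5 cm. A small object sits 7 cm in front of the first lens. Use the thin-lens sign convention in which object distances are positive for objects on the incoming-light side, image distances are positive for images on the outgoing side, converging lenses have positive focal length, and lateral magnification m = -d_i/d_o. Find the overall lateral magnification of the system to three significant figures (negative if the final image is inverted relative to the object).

-1.64

Lens 1: 1/d_i1 = 1/f_1 - 1/d_o1 = 1/4 - 1/7 = 0.10714 cm^-1, so d_i1 = 9.333 cm.
m_1 = -(9.333)/7 = -1.3333.
Object distance for lens 2: d_o2 = 16.5 - 9.333 = 7.167 cm.
Lens 2: 1/d_i2 = 1/f_2 - 1/d_o2 = 1/38.5 - 1/(7.167) = -0.11356 cm^-1, so d_i2 = -8.806 cm.
m_2 = -(-8.806)/(7.167) = 1.2287.
The system's lateral magnification is m_1 m_2 = (-1.3333)(1.2287) = -1.6383.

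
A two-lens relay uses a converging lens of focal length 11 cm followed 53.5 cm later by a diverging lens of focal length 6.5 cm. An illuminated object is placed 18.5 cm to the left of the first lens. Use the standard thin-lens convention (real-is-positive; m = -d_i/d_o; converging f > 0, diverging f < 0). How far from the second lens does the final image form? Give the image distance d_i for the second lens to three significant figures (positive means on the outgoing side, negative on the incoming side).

-5.21 cm

First lens: d_i1 = 1/(1/11 - 1/18.5) = 27.133 cm.
The intermediate image is 27.133 cm to the right of lens 1, so d_o2 = L - d_i1 = 53.5 - 27.133 = 26.367 cm.
Second lens: d_i2 = 1/(1/(-6.5) - 1/(26.367)) = -5.215 cm.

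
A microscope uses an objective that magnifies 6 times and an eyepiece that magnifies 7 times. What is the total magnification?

The overall magnification of a compound microscope is the product of the objective and eyepiece magnifications:
M = M_obj x M_eye = 6 x 7 = 42.

42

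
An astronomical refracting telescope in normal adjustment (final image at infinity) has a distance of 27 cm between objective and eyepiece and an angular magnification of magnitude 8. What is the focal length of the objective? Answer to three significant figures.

24.0 cm

In normal adjustment the tube length equals f_obj + f_eye and |M| = f_obj/f_eye.
So f_obj = 8 f_eye and 8 f_eye + f_eye = 27 cm, giving f_eye = 27/9 = 3.000 cm and f_obj = 24.000 cm.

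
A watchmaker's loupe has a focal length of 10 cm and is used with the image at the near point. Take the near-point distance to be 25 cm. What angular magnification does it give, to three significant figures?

M = 1 + D/f = 1 + 25/10 = 3.500.

3.50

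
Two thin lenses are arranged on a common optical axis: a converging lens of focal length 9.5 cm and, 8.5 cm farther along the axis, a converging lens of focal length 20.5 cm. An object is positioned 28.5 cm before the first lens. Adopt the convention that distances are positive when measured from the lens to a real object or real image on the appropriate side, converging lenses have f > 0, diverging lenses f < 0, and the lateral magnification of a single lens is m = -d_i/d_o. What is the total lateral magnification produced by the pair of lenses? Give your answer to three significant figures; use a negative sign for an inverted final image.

First lens: d_i1 = 1/(1/9.5 - 1/28.5) = 14.250 cm.
m_1 = -(14.250)/28.5 = -0.5000.
This image would form 14.250 cm past lens 1, i.e. 5.750 cm beyond lens 2, so it is a virtual object for lens 2: d_o2 = 8.5 - 14.250 = -5.750 cm.
Second lens: d_i2 = 1/(1/20.5 - 1/(-5.750)) = 4.490 cm.
m_2 = -(4.490)/(-5.750) = 0.7810.
The system's lateral magnification is m_1 m_2 = (-0.5000)(0.7810) = -0.3905.

-0.390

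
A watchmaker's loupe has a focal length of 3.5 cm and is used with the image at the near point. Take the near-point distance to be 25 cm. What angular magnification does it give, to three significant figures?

M = 1 + D/f = 1 + 25/3.5 = 8.143.

8.14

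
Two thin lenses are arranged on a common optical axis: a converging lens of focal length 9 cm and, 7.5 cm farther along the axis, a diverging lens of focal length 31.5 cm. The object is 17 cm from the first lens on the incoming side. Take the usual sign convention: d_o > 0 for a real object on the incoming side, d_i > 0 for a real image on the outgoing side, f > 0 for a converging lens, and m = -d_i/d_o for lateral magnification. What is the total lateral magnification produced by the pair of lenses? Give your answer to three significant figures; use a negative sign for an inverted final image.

-1.78

Lens 1: 1/d_i1 = 1/f_1 - 1/d_o1 = 1/9 - 1/17 = 0.05229 cm^-1, so d_i1 = 19.125 cm.
m_1 = -(19.125)/17 = -1.1250.
Since 19.125 cm > 7.5 cm, the first image lies past the second lens and serves as a virtual object: d_o2 = L - d_i1 = -11.625 cm.
Lens 2: 1/d_i2 = 1/f_2 - 1/d_o2 = 1/(-31.5) - 1/(-11.625) = 0.05428 cm^-1, so d_i2 = 18.425 cm.
m_2 = -(18.425)/(-11.625) = 1.5849.
Total m = m_1 x m_2 = (-1.1250)(1.5849) = -1.7830.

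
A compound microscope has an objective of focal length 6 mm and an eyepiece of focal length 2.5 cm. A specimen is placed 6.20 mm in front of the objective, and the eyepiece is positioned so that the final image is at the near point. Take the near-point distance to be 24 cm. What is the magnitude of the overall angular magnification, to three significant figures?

Convert to cm: f_obj = 6 mm = 0.6 cm; d_o = 6.20 mm = 0.62 cm.
Objective: 1/d_i = 1/f_obj - 1/d_o = 1/0.6 - 1/0.62 = 0.05376 cm^-1, so d_i = 18.600 cm.
m_obj = -d_i/d_o = -18.600/0.62 = -30.000.
Eyepiece angular magnification (image at near point): M_eye = 1 + D/f_e = 1 + 24/2.5 = 10.600.
Overall M = m_obj x M_eye = (-30.000)(10.600) = -318.00.
|M| = 318.00.

318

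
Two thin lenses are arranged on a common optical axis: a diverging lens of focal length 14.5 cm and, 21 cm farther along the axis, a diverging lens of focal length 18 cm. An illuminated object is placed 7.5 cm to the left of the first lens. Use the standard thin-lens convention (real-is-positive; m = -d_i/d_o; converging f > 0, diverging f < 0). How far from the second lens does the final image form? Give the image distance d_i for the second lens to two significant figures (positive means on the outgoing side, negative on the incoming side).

-11 cm

First lens: d_i1 = 1/(1/(-14.5) - 1/7.5) = -4.943 cm.
The intermediate image is virtual, 4.943 cm to the left of lens 1, so d_o2 = L - d_i1 = 21 - (-4.943) = 25.943 cm.
Second lens: d_i2 = 1/(1/(-18) - 1/(25.943)) = -10.627 cm.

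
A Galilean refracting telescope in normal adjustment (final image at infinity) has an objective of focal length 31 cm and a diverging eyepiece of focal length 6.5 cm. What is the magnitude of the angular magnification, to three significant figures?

|M| = f_obj/|f_eye| = 31/6.5 = 4.769.

4.77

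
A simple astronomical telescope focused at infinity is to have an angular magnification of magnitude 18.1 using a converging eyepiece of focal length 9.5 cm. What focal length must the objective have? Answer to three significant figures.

|M| = f_obj/|f_eye|, so f_obj = |M| x |f_eye| = 18.1 x 9.5 = 171.950 cm.

172 cm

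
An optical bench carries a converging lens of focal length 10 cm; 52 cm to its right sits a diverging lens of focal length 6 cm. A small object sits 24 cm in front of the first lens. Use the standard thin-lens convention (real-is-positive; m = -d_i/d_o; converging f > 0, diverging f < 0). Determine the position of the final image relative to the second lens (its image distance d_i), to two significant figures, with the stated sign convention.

Applying the thin-lens equation to the first lens, 1/10 = 1/24 + 1/d_i1, which gives d_i1 = 17.143 cm.
Object distance for lens 2: d_o2 = 52 - 17.143 = 34.857 cm.
Applying the thin-lens equation again with f_2 = -6 cm and d_o2 = 34.857 cm gives d_i2 = -5.119 cm.

-5.1 cm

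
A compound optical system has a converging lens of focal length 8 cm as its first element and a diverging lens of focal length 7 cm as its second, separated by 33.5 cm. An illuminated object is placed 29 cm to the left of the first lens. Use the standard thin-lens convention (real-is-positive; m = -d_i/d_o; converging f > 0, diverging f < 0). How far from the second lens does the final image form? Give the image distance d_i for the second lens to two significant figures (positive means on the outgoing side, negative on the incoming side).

-5.3 cm

Applying the thin-lens equation to the first lens, 1/8 = 1/29 + 1/d_i1, which gives d_i1 = 11.048 cm.
Object distance for lens 2: d_o2 = 33.5 - 11.048 = 22.452 cm.
Applying the thin-lens equation again with f_2 = -7 cm and d_o2 = 22.452 cm gives d_i2 = -5.336 cm.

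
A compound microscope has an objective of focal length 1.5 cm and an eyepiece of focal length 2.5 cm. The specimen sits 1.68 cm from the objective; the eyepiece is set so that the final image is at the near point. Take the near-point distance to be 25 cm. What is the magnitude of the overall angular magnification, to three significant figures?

91.7

Objective: 1/d_i = 1/f_obj - 1/d_o = 1/1.5 - 1/1.68 = 0.07143 cm^-1, so d_i = 14.000 cm.
m_obj = -d_i/d_o = -14.000/1.68 = -8.333.
Eyepiece angular magnification (image at near point): M_eye = 1 + D/f_e = 1 + 25/2.5 = 11.000.
Overall M = m_obj x M_eye = (-8.333)(11.000) = -91.67.
|M| = 91.67.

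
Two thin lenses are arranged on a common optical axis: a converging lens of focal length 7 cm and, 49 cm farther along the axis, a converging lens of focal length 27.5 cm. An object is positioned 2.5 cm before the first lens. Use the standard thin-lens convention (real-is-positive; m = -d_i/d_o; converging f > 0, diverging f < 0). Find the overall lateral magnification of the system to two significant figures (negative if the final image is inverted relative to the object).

-1.7

Applying the thin-lens equation to the first lens, 1/7 = 1/2.5 + 1/d_i1, which gives d_i1 = -3.889 cm.
Its lateral magnification is m_1 = -d_i1/d_o1 = -(-3.889)/2.5 = 1.5556.
With d_i1 < 0 the first image is virtual and lies on the object side; the object distance for lens 2 is d_o2 = 49 - (-3.889) = 52.889 cm.
Applying the thin-lens equation again with f_2 = 27.5 cm and d_o2 = 52.889 cm gives d_i2 = 57.287 cm.
m_2 = -(57.287)/(52.889) = -1.0832.
Overall magnification: m = m_1 m_2 = -1.6849.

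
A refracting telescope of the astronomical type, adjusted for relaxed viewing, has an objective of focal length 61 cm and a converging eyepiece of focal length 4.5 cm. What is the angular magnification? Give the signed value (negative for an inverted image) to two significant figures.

-14

M = -f_obj/f_eye = -61/(4.5) = -13.556.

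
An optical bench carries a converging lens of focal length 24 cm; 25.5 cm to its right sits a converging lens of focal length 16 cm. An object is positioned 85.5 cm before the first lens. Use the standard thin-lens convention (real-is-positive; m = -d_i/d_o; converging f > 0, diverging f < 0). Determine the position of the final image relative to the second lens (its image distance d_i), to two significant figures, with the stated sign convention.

5.3 cm

Lens 1: 1/d_i1 = 1/f_1 - 1/d_o1 = 1/24 - 1/85.5 = 0.02997 cm^-1, so d_i1 = 33.366 cm.
This image would form 33.366 cm past lens 1, i.e. 7.866 cm beyond lens 2, so it is a virtual object for lens 2: d_o2 = 25.5 - 33.366 = -7.866 cm.
Lens 2: 1/d_i2 = 1/f_2 - 1/d_o2 = 1/16 - 1/(-7.866) = 0.18963 cm^-1, so d_i2 = 5.273 cm.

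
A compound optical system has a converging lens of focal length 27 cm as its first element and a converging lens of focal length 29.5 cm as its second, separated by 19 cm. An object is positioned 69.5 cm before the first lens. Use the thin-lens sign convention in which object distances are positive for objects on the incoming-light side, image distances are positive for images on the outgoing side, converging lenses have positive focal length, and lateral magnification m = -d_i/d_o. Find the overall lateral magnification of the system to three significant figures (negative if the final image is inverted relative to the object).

Applying the thin-lens equation to the first lens, 1/27 = 1/69.5 + 1/d_i1, which gives d_i1 = 44.153 cm.
Its lateral magnification is m_1 = -d_i1/d_o1 = -(44.153)/69.5 = -0.6353.
This image would form 44.153 cm past lens 1, i.e. 25.153 cm beyond lens 2, so it is a virtual object for lens 2: d_o2 = 19 - 44.153 = -25.153 cm.
Applying the thin-lens equation again with f_2 = 29.5 cm and d_o2 = -25.153 cm gives d_i2 = 13.577 cm.
m_2 = -(13.577)/(-25.153) = 0.5398.
Overall magnification: m = m_1 m_2 = -0.3429.

-0.343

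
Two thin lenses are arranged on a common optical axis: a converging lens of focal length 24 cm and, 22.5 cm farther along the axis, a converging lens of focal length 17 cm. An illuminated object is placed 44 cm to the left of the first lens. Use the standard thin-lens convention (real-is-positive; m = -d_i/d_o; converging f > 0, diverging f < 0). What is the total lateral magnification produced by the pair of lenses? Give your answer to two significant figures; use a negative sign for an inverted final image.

Lens 1: 1/d_i1 = 1/f_1 - 1/d_o1 = 1/24 - 1/44 = 0.01894 cm^-1, so d_i1 = 52.800 cm.
m_1 = -(52.800)/44 = -1.2000.
This image would form 52.800 cm past lens 1, i.e. 30.300 cm beyond lens 2, so it is a virtual object for lens 2: d_o2 = 22.5 - 52.800 = -30.300 cm.
Lens 2: 1/d_i2 = 1/f_2 - 1/d_o2 = 1/17 - 1/(-30.300) = 0.09183 cm^-1, so d_i2 = 10.890 cm.
m_2 = -(10.890)/(-30.300) = 0.3594.
Total m = m_1 x m_2 = (-1.2000)(0.3594) = -0.4313.

-0.43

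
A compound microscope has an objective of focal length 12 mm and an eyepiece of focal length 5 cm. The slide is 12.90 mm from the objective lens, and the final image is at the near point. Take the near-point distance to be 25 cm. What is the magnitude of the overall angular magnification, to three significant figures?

80.0

Convert to cm: f_obj = 12 mm = 1.2 cm; d_o = 12.90 mm = 1.29 cm.
Objective: 1/d_i = 1/f_obj - 1/d_o = 1/1.2 - 1/1.29 = 0.05814 cm^-1, so d_i = 17.200 cm.
m_obj = -d_i/d_o = -17.200/1.29 = -13.333.
Eyepiece angular magnification (image at near point): M_eye = 1 + D/f_e = 1 + 25/5 = 6.000.
Overall M = m_obj x M_eye = (-13.333)(6.000) = -80.00.
|M| = 80.00.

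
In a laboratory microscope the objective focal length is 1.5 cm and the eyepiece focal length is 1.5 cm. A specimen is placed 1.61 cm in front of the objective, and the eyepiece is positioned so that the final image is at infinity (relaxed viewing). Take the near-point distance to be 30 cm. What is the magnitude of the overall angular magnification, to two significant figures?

270

Objective: 1/d_i = 1/f_obj - 1/d_o = 1/1.5 - 1/1.61 = 0.04555 cm^-1, so d_i = 21.955 cm.
m_obj = -d_i/d_o = -21.955/1.61 = -13.636.
Eyepiece angular magnification (image at infinity): M_eye = D/f_e = 30/1.5 = 20.000.
Overall M = m_obj x M_eye = (-13.636)(20.000) = -272.73.
|M| = 272.73.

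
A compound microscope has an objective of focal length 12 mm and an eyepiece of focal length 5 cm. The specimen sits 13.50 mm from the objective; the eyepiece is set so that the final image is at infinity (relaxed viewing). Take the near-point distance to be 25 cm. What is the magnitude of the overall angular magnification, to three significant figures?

40.0

Convert to cm: f_obj = 12 mm = 1.2 cm; d_o = 13.50 mm = 1.35 cm.
Objective: 1/d_i = 1/f_obj - 1/d_o = 1/1.2 - 1/1.35 = 0.09259 cm^-1, so d_i = 10.800 cm.
m_obj = -d_i/d_o = -10.800/1.35 = -8.000.
Eyepiece angular magnification (image at infinity): M_eye = D/f_e = 25/5 = 5.000.
Overall M = m_obj x M_eye = (-8.000)(5.000) = -40.00.
|M| = 40.00.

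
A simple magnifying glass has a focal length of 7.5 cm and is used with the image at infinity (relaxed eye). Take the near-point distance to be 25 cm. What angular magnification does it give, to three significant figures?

3.33

M = D/f = 25/7.5 = 3.333.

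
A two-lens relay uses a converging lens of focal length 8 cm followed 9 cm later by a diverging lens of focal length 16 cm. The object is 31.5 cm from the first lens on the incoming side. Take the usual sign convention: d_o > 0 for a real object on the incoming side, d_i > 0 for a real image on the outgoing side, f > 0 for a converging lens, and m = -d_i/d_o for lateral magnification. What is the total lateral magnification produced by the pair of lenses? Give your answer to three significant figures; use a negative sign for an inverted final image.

Lens 1: 1/d_i1 = 1/f_1 - 1/d_o1 = 1/8 - 1/31.5 = 0.09325 cm^-1, so d_i1 = 10.723 cm.
m_1 = -(10.723)/31.5 = -0.3404.
Since 10.723 cm > 9 cm, the first image lies past the second lens and serves as a virtual object: d_o2 = L - d_i1 = -1.723 cm.
Lens 2: 1/d_i2 = 1/f_2 - 1/d_o2 = 1/(-16) - 1/(-1.723) = 0.51775 cm^-1, so d_i2 = 1.931 cm.
m_2 = -(1.931)/(-1.723) = 1.1207.
The system's lateral magnification is m_1 m_2 = (-0.3404)(1.1207) = -0.3815.

-0.382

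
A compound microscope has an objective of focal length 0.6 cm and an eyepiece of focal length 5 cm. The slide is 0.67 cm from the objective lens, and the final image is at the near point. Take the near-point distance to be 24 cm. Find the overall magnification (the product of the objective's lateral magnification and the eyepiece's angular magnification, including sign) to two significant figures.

-50

Objective: 1/d_i = 1/f_obj - 1/d_o = 1/0.6 - 1/0.67 = 0.17413 cm^-1, so d_i = 5.743 cm.
m_obj = -d_i/d_o = -5.743/0.67 = -8.571.
Eyepiece angular magnification (image at near point): M_eye = 1 + D/f_e = 1 + 24/5 = 5.800.
Overall M = m_obj x M_eye = (-8.571)(5.800) = -49.71.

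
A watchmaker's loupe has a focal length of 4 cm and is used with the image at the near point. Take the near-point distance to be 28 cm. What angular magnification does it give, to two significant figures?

8.0

M = 1 + D/f = 1 + 28/4 = 8.000.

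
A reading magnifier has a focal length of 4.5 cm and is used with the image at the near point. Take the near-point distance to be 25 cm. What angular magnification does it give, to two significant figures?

6.6

M = 1 + D/f = 1 + 25/4.5 = 6.556.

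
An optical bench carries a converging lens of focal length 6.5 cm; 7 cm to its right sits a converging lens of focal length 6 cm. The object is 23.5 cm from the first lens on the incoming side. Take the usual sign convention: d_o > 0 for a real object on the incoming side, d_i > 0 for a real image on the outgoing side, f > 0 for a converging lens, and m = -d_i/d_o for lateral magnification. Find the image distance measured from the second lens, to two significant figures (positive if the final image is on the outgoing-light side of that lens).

1.5 cm

First lens: d_i1 = 1/(1/6.5 - 1/23.5) = 8.985 cm.
Since 8.985 cm > 7 cm, the first image lies past the second lens and serves as a virtual object: d_o2 = L - d_i1 = -1.985 cm.
Second lens: d_i2 = 1/(1/6 - 1/(-1.985)) = 1.492 cm.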